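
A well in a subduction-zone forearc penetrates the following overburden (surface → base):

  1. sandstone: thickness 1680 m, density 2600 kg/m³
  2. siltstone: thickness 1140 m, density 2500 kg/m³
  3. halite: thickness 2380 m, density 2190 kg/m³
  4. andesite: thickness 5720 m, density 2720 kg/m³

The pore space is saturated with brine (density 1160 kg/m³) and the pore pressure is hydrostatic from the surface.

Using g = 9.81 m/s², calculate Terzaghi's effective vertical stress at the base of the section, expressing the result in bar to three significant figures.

Overburden (lithostatic) stress σ_v:
sandstone: 2600 kg/m³ × 9.81 m/s² × 1680 m = 4.285×10^7 Pa = 42.85 MPa
siltstone: 2500 kg/m³ × 9.81 m/s² × 1140 m = 2.796×10^7 Pa = 27.96 MPa
halite: 2190 kg/m³ × 9.81 m/s² × 2380 m = 5.113×10^7 Pa = 51.13 MPa
andesite: 2720 kg/m³ × 9.81 m/s² × 5720 m = 1.526×10^8 Pa = 152.6 MPa
Total = 42.85 + 27.96 + 51.13 + 152.6 = 274.57 MPa
Pore pressure P_p = 1160 kg/m³ × 9.81 m/s² × 10920 m = 1.243×10^8 Pa = 124.3 MPa
Effective stress σ' = σ_v − P_p = 274.6 − 124.3 = 150.30 MPa = 1503.0 bar

1500 bar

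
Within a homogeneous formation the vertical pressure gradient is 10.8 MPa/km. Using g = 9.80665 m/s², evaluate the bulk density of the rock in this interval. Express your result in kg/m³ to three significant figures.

1100 kg/m³

ρ = (dP/dz)/g = 10.8 MPa/km / 9.80665 m/s² = 10800 Pa/m / 9.80665 m/s² = 1101.3 kg/m³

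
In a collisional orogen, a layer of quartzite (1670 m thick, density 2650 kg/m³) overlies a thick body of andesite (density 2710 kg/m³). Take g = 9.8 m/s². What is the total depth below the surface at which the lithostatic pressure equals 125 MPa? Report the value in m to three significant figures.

Pressure at base of upper layers: 2650×9.8×1670 = 4.337×10^7 Pa = 43.37 MPa
Remaining pressure to be supplied by andesite: 1.250×10^8 − 4.337×10^7 = 8.163×10^7 Pa
Additional depth in andesite = 8.163×10^7 Pa / (2710 kg/m³ × 9.8 m/s²) = 3073.7 m
Total depth = 1670 m + 3073.7 m = 4743.7 m

4740 m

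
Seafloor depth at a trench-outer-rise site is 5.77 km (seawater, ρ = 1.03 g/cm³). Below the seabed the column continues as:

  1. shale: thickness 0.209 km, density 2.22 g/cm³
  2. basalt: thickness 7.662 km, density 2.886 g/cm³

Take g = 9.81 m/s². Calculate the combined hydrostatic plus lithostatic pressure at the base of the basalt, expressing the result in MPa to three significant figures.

seawater: 1030 kg/m³ × 9.81 m/s² × 5770 m = 5.830×10^7 Pa = 58.30 MPa
shale: 2220 kg/m³ × 9.81 m/s² × 209 m = 4.552×10^6 Pa = 4.552 MPa
basalt: 2886 kg/m³ × 9.81 m/s² × 7662 m = 2.169×10^8 Pa = 216.9 MPa
Total = 58.30 + 4.552 + 216.9 = 279.78 MPa

280 MPa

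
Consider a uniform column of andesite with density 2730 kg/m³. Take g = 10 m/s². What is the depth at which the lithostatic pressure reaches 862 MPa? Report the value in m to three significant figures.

31600 m

h = P/(ρg) = 862 MPa / (2730 kg/m³ × 10 m/s²) = 8.620×10^8 Pa / 27300 Pa/m = 31575 m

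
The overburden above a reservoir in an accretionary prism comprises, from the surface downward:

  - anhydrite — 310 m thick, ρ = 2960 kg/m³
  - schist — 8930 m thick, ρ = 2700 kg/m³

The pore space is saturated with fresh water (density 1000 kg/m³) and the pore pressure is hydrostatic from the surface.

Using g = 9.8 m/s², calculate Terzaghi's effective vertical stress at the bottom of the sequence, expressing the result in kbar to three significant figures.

Overburden (lithostatic) stress σ_v:
anhydrite: 2960 kg/m³ × 9.8 m/s² × 310 m = 8.992×10^6 Pa = 8.992 MPa
schist: 2700 kg/m³ × 9.8 m/s² × 8930 m = 2.363×10^8 Pa = 236.3 MPa
Total = 8.992 + 236.3 = 245.28 MPa
Pore pressure P_p = 1000 kg/m³ × 9.8 m/s² × 9240 m = 9.055×10^7 Pa = 90.55 MPa
Effective stress σ' = σ_v − P_p = 245.3 − 90.55 = 154.73 MPa = 1.5473 kbar

1.55 kbar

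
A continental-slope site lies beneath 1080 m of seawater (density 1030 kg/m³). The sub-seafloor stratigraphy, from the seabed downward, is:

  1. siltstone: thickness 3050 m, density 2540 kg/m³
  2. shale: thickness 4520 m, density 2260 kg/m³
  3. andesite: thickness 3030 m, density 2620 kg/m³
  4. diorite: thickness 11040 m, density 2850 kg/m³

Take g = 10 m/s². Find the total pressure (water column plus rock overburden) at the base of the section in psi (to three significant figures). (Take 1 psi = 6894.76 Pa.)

84800 psi

seawater: 1030 kg/m³ × 10 m/s² × 1080 m = 1.112×10^7 Pa = 1613 psi
siltstone: 2540 kg/m³ × 10 m/s² × 3050 m = 7.747×10^7 Pa = 11236 psi
shale: 2260 kg/m³ × 10 m/s² × 4520 m = 1.022×10^8 Pa = 14816 psi
andesite: 2620 kg/m³ × 10 m/s² × 3030 m = 7.939×10^7 Pa = 11514 psi
diorite: 2850 kg/m³ × 10 m/s² × 11040 m = 3.146×10^8 Pa = 45635 psi
Total = 1613 + 11236 + 14816 + 11514 + 45635 = 84814 psi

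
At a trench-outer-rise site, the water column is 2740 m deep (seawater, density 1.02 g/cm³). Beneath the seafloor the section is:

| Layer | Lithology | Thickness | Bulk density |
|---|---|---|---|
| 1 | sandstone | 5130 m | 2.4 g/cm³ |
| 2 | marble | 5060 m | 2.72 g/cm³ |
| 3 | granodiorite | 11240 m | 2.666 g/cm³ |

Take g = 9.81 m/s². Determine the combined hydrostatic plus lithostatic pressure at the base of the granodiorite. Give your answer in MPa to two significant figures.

seawater: 1020 kg/m³ × 9.81 m/s² × 2740 m = 2.742×10^7 Pa = 27.42 MPa
sandstone: 2400 kg/m³ × 9.81 m/s² × 5130 m = 1.208×10^8 Pa = 120.8 MPa
marble: 2720 kg/m³ × 9.81 m/s² × 5060 m = 1.350×10^8 Pa = 135.0 MPa
granodiorite: 2666 kg/m³ × 9.81 m/s² × 11240 m = 2.940×10^8 Pa = 294.0 MPa
Total = 27.42 + 120.8 + 135.0 + 294.0 = 577.18 MPa

580 MPa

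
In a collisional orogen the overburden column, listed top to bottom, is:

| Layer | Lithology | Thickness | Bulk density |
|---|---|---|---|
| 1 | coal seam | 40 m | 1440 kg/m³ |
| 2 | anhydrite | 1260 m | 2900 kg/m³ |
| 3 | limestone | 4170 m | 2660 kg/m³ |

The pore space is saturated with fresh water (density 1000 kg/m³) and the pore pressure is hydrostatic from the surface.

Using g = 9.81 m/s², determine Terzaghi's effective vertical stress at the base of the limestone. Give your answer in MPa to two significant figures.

Overburden (lithostatic) stress σ_v:
coal seam: 1440 kg/m³ × 9.81 m/s² × 40 m = 5.651×10^5 Pa = 0.5651 MPa
anhydrite: 2900 kg/m³ × 9.81 m/s² × 1260 m = 3.585×10^7 Pa = 35.85 MPa
limestone: 2660 kg/m³ × 9.81 m/s² × 4170 m = 1.088×10^8 Pa = 108.8 MPa
Total = 0.5651 + 35.85 + 108.8 = 145.23 MPa
Pore pressure P_p = 1000 kg/m³ × 9.81 m/s² × 5470 m = 5.366×10^7 Pa = 53.66 MPa
Effective stress σ' = σ_v − P_p = 145.2 − 53.66 = 91.565 MPa

92 MPa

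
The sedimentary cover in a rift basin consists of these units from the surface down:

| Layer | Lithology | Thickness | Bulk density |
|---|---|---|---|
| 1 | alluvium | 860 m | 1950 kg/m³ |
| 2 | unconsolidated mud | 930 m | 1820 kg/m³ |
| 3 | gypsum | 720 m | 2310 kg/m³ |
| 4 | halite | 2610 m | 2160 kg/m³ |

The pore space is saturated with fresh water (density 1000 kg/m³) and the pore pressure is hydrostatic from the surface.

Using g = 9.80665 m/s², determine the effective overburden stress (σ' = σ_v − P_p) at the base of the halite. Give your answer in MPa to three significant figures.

Overburden (lithostatic) stress σ_v:
alluvium: 1950 kg/m³ × 9.80665 m/s² × 860 m = 1.645×10^7 Pa = 16.45 MPa
unconsolidated mud: 1820 kg/m³ × 9.80665 m/s² × 930 m = 1.660×10^7 Pa = 16.60 MPa
gypsum: 2310 kg/m³ × 9.80665 m/s² × 720 m = 1.631×10^7 Pa = 16.31 MPa
halite: 2160 kg/m³ × 9.80665 m/s² × 2610 m = 5.529×10^7 Pa = 55.29 MPa
Total = 16.45 + 16.60 + 16.31 + 55.29 = 104.64 MPa
Pore pressure P_p = 1000 kg/m³ × 9.80665 m/s² × 5120 m = 5.021×10^7 Pa = 50.21 MPa
Effective stress σ' = σ_v − P_p = 104.6 − 50.21 = 54.431 MPa

54.4 MPa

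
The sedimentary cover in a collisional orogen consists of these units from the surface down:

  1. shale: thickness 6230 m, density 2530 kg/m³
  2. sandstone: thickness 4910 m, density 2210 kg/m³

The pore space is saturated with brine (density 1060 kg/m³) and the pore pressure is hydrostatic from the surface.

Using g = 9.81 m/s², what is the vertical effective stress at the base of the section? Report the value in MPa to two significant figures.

150 MPa

Overburden (lithostatic) stress σ_v:
shale: 2530 kg/m³ × 9.81 m/s² × 6230 m = 1.546×10^8 Pa = 154.6 MPa
sandstone: 2210 kg/m³ × 9.81 m/s² × 4910 m = 1.064×10^8 Pa = 106.4 MPa
Total = 154.6 + 106.4 = 261.07 MPa
Pore pressure P_p = 1060 kg/m³ × 9.81 m/s² × 11140 m = 1.158×10^8 Pa = 115.8 MPa
Effective stress σ' = σ_v − P_p = 261.1 − 115.8 = 145.23 MPa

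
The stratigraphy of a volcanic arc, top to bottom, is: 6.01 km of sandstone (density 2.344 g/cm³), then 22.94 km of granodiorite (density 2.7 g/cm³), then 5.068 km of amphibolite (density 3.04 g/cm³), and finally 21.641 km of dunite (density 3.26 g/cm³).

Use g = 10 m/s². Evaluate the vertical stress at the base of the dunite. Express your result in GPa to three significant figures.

sandstone: 2344 kg/m³ × 10 m/s² × 6010 m = 1.409×10^8 Pa = 0.1409 GPa
granodiorite: 2700 kg/m³ × 10 m/s² × 22940 m = 6.194×10^8 Pa = 0.6194 GPa
amphibolite: 3040 kg/m³ × 10 m/s² × 5068 m = 1.541×10^8 Pa = 0.1541 GPa
dunite: 3260 kg/m³ × 10 m/s² × 21641 m = 7.055×10^8 Pa = 0.7055 GPa
Total = 0.1409 + 0.6194 + 0.1541 + 0.7055 = 1.6198 GPa

1.62 GPa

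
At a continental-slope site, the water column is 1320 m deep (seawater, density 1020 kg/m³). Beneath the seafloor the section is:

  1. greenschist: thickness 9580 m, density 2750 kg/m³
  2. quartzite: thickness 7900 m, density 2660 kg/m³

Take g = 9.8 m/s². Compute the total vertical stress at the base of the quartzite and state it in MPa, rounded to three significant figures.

seawater: 1020 kg/m³ × 9.8 m/s² × 1320 m = 1.319×10^7 Pa = 13.19 MPa
greenschist: 2750 kg/m³ × 9.8 m/s² × 9580 m = 2.582×10^8 Pa = 258.2 MPa
quartzite: 2660 kg/m³ × 9.8 m/s² × 7900 m = 2.059×10^8 Pa = 205.9 MPa
Total = 13.19 + 258.2 + 205.9 = 477.31 MPa

477 MPa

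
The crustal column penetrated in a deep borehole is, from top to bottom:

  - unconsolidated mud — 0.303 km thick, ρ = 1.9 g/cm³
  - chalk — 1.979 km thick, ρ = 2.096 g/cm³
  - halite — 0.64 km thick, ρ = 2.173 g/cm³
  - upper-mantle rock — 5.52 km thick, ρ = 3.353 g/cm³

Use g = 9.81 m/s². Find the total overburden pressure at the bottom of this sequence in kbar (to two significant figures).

unconsolidated mud: 1900 kg/m³ × 9.81 m/s² × 303 m = 5.648×10^6 Pa = 0.05648 kbar
chalk: 2096 kg/m³ × 9.81 m/s² × 1979 m = 4.069×10^7 Pa = 0.4069 kbar
halite: 2173 kg/m³ × 9.81 m/s² × 640 m = 1.364×10^7 Pa = 0.1364 kbar
upper-mantle rock: 3353 kg/m³ × 9.81 m/s² × 5520 m = 1.816×10^8 Pa = 1.816 kbar
Total = 0.05648 + 0.4069 + 0.1364 + 1.816 = 2.4155 kbar

2.4 kbar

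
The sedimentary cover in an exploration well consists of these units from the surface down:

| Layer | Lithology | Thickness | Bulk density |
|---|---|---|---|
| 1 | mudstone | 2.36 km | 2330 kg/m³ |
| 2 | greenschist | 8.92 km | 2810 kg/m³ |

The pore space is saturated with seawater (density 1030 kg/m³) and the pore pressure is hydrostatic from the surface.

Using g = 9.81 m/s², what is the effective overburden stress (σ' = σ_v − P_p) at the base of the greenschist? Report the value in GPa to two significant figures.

Overburden (lithostatic) stress σ_v:
mudstone: 2330 kg/m³ × 9.81 m/s² × 2360 m = 5.394×10^7 Pa = 53.94 MPa
greenschist: 2810 kg/m³ × 9.81 m/s² × 8920 m = 2.459×10^8 Pa = 245.9 MPa
Total = 53.94 + 245.9 = 299.83 MPa
Pore pressure P_p = 1030 kg/m³ × 9.81 m/s² × 11280 m = 1.140×10^8 Pa = 114.0 MPa
Effective stress σ' = σ_v − P_p = 299.8 − 114.0 = 185.86 MPa = 0.18586 GPa

0.19 GPa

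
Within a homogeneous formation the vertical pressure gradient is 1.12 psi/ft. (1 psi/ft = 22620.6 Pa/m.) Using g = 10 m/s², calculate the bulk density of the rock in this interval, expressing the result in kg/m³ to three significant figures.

2530 kg/m³

ρ = (dP/dz)/g = 1.12 psi/ft / 10 m/s² = 25335 Pa/m / 10 m/s² = 2533.5 kg/m³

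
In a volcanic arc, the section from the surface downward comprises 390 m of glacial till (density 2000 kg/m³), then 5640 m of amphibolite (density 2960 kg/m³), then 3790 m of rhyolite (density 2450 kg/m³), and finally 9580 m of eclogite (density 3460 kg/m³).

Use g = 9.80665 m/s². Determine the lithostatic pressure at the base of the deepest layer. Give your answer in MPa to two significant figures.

glacial till: 2000 kg/m³ × 9.80665 m/s² × 390 m = 7.649×10^6 Pa = 7.649 MPa
amphibolite: 2960 kg/m³ × 9.80665 m/s² × 5640 m = 1.637×10^8 Pa = 163.7 MPa
rhyolite: 2450 kg/m³ × 9.80665 m/s² × 3790 m = 9.106×10^7 Pa = 91.06 MPa
eclogite: 3460 kg/m³ × 9.80665 m/s² × 9580 m = 3.251×10^8 Pa = 325.1 MPa
Total = 7.649 + 163.7 + 91.06 + 325.1 = 587.48 MPa

590 MPa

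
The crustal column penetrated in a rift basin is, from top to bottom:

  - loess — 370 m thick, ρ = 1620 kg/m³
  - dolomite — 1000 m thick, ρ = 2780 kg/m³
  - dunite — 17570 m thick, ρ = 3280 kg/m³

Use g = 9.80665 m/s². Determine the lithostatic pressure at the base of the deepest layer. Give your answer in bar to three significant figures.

5980 bar

loess: 1620 kg/m³ × 9.80665 m/s² × 370 m = 5.878×10^6 Pa = 58.78 bar
dolomite: 2780 kg/m³ × 9.80665 m/s² × 1000 m = 2.726×10^7 Pa = 272.6 bar
dunite: 3280 kg/m³ × 9.80665 m/s² × 17570 m = 5.652×10^8 Pa = 5652 bar
Total = 58.78 + 272.6 + 5652 = 5982.9 bar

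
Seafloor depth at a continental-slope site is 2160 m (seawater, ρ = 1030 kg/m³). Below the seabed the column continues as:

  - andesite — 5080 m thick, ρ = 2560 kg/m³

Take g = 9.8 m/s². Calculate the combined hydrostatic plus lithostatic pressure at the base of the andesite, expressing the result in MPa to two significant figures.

150 MPa

seawater: 1030 kg/m³ × 9.8 m/s² × 2160 m = 2.180×10^7 Pa = 21.80 MPa
andesite: 2560 kg/m³ × 9.8 m/s² × 5080 m = 1.274×10^8 Pa = 127.4 MPa
Total = 21.80 + 127.4 = 149.25 MPa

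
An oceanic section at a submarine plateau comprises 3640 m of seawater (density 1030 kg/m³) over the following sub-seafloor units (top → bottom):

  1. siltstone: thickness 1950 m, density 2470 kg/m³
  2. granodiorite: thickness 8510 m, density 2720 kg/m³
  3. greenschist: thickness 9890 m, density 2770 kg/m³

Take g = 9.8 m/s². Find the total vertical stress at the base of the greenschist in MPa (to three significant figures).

seawater: 1030 kg/m³ × 9.8 m/s² × 3640 m = 3.674×10^7 Pa = 36.74 MPa
siltstone: 2470 kg/m³ × 9.8 m/s² × 1950 m = 4.720×10^7 Pa = 47.20 MPa
granodiorite: 2720 kg/m³ × 9.8 m/s² × 8510 m = 2.268×10^8 Pa = 226.8 MPa
greenschist: 2770 kg/m³ × 9.8 m/s² × 9890 m = 2.685×10^8 Pa = 268.5 MPa
Total = 36.74 + 47.20 + 226.8 + 268.5 = 579.26 MPa

579 MPa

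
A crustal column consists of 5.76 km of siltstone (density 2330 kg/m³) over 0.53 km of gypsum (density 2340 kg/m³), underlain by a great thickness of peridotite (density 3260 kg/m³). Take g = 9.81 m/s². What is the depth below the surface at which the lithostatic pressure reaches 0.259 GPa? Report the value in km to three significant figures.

Pressure at base of upper layers: 2330×9.81×5760 + 2340×9.81×530 = 1.438×10^8 Pa = 0.1438 GPa
Remaining pressure to be supplied by peridotite: 2.590×10^8 − 1.438×10^8 = 1.152×10^8 Pa
Additional depth in peridotite = 1.152×10^8 Pa / (3260 kg/m³ × 9.81 m/s²) = 3601.4 m
Total depth = 6290 m + 3601.4 m = 9891.4 m
= 9.8914 km

9.89 km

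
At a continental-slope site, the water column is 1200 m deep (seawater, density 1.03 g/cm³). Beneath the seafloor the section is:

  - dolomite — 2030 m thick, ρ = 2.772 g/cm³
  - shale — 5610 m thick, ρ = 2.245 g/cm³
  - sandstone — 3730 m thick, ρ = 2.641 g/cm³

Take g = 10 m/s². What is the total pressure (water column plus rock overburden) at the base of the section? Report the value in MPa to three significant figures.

seawater: 1030 kg/m³ × 10 m/s² × 1200 m = 1.236×10^7 Pa = 12.36 MPa
dolomite: 2772 kg/m³ × 10 m/s² × 2030 m = 5.627×10^7 Pa = 56.27 MPa
shale: 2245 kg/m³ × 10 m/s² × 5610 m = 1.259×10^8 Pa = 125.9 MPa
sandstone: 2641 kg/m³ × 10 m/s² × 3730 m = 9.851×10^7 Pa = 98.51 MPa
Total = 12.36 + 56.27 + 125.9 + 98.51 = 293.09 MPa

293 MPa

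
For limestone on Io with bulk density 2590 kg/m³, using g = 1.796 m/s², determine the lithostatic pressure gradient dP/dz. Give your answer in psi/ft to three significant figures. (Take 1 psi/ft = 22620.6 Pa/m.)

0.206 psi/ft

dP/dz = ρg = 2590 kg/m³ × 1.796 m/s² = 4651.6 Pa/m
= 4651.6 Pa/m × (1 psi/ft / 22621 Pa/m) = 0.20564 psi/ft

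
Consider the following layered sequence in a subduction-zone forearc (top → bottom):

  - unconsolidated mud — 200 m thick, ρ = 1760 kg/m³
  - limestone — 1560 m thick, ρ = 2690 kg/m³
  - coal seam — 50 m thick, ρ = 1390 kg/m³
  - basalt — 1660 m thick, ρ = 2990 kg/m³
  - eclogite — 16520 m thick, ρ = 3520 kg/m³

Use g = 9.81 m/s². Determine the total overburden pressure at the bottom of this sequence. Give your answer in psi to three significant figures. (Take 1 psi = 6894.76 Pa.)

96400 psi

unconsolidated mud: 1760 kg/m³ × 9.81 m/s² × 200 m = 3.453×10^6 Pa = 500.8 psi
limestone: 2690 kg/m³ × 9.81 m/s² × 1560 m = 4.117×10^7 Pa = 5971 psi
coal seam: 1390 kg/m³ × 9.81 m/s² × 50 m = 6.818×10^5 Pa = 98.89 psi
basalt: 2990 kg/m³ × 9.81 m/s² × 1660 m = 4.869×10^7 Pa = 7062 psi
eclogite: 3520 kg/m³ × 9.81 m/s² × 16520 m = 5.705×10^8 Pa = 82738 psi
Total = 500.8 + 5971 + 98.89 + 7062 + 82738 = 96370 psi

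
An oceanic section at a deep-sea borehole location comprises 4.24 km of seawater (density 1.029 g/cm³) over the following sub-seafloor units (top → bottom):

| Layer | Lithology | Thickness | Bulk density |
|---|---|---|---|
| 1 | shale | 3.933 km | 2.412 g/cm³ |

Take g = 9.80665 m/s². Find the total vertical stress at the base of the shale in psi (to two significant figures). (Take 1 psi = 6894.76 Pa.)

seawater: 1029 kg/m³ × 9.80665 m/s² × 4240 m = 4.279×10^7 Pa = 6206 psi
shale: 2412 kg/m³ × 9.80665 m/s² × 3933 m = 9.303×10^7 Pa = 13493 psi
Total = 6206 + 13493 = 19698 psi

20000 psi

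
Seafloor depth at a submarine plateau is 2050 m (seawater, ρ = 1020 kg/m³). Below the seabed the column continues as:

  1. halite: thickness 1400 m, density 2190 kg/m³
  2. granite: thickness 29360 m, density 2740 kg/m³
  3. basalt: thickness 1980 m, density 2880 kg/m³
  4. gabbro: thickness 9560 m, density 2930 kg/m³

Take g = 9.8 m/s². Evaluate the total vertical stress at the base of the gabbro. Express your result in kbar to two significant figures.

12 kbar

seawater: 1020 kg/m³ × 9.8 m/s² × 2050 m = 2.049×10^7 Pa = 0.2049 kbar
halite: 2190 kg/m³ × 9.8 m/s² × 1400 m = 3.005×10^7 Pa = 0.3005 kbar
granite: 2740 kg/m³ × 9.8 m/s² × 29360 m = 7.884×10^8 Pa = 7.884 kbar
basalt: 2880 kg/m³ × 9.8 m/s² × 1980 m = 5.588×10^7 Pa = 0.5588 kbar
gabbro: 2930 kg/m³ × 9.8 m/s² × 9560 m = 2.745×10^8 Pa = 2.745 kbar
Total = 0.2049 + 0.3005 + 7.884 + 0.5588 + 2.745 = 11.693 kbar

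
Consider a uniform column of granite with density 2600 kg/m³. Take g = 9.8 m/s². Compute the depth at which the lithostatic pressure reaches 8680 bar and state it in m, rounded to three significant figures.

h = P/(ρg) = 8680 bar / (2600 kg/m³ × 9.8 m/s²) = 8.680×10^8 Pa / 25480 Pa/m = 34066 m

34100 m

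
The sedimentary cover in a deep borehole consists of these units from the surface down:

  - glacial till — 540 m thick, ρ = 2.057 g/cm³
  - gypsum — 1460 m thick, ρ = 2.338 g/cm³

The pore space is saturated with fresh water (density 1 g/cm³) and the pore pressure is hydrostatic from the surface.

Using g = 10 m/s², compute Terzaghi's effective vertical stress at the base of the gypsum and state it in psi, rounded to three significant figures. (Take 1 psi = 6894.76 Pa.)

3660 psi

Overburden (lithostatic) stress σ_v:
glacial till: 2057 kg/m³ × 10 m/s² × 540 m = 1.111×10^7 Pa = 11.11 MPa
gypsum: 2338 kg/m³ × 10 m/s² × 1460 m = 3.413×10^7 Pa = 34.13 MPa
Total = 11.11 + 34.13 = 45.243 MPa
Pore pressure P_p = 1000 kg/m³ × 10 m/s² × 2000 m = 2.000×10^7 Pa = 20.00 MPa
Effective stress σ' = σ_v − P_p = 45.24 − 20.00 = 25.243 MPa = 3661.1 psi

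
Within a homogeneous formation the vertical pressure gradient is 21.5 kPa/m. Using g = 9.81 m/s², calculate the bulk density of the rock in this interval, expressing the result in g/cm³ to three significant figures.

2.19 g/cm³

ρ = (dP/dz)/g = 21.5 kPa/m / 9.81 m/s² = 21500 Pa/m / 9.81 m/s² = 2191.6 kg/m³
= 2.192 g/cm³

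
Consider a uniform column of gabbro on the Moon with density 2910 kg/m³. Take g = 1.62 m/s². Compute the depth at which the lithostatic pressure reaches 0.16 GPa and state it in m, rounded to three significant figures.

h = P/(ρg) = 0.16 GPa / (2910 kg/m³ × 1.62 m/s²) = 1.600×10^8 Pa / 4714.2 Pa/m = 33940 m

33900 m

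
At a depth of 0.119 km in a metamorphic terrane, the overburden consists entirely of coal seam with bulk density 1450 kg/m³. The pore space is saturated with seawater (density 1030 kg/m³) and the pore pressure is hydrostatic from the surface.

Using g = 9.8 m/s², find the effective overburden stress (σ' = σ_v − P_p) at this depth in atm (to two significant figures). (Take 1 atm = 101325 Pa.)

Overburden (lithostatic) stress σ_v:
coal seam: 1450 kg/m³ × 9.8 m/s² × 119 m = 1.691×10^6 Pa = 1.691 MPa
Pore pressure P_p = 1030 kg/m³ × 9.8 m/s² × 119 m = 1.201×10^6 Pa = 1.201 MPa
Effective stress σ' = σ_v − P_p = 1.691 − 1.201 = 0.48980 MPa = 4.8340 atm

4.8 atm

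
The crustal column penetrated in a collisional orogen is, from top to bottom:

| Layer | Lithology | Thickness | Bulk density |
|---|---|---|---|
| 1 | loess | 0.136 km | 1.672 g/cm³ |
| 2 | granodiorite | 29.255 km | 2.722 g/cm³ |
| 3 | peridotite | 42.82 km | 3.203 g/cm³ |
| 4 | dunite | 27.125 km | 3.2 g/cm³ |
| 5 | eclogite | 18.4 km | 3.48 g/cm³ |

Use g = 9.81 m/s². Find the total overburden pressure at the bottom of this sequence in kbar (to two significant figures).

loess: 1672 kg/m³ × 9.81 m/s² × 136 m = 2.231×10^6 Pa = 0.02231 kbar
granodiorite: 2722 kg/m³ × 9.81 m/s² × 29255 m = 7.812×10^8 Pa = 7.812 kbar
peridotite: 3203 kg/m³ × 9.81 m/s² × 42820 m = 1.345×10^9 Pa = 13.45 kbar
dunite: 3200 kg/m³ × 9.81 m/s² × 27125 m = 8.515×10^8 Pa = 8.515 kbar
eclogite: 3480 kg/m³ × 9.81 m/s² × 18400 m = 6.282×10^8 Pa = 6.282 kbar
Total = 0.02231 + 7.812 + 13.45 + 8.515 + 6.282 = 36.085 kbar

36 kbar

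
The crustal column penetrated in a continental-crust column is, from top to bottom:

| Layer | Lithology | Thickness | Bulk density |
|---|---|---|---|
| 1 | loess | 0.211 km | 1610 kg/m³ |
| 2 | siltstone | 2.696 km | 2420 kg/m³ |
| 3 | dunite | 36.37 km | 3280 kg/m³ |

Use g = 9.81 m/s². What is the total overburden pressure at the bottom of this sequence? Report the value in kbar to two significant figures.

12 kbar

loess: 1610 kg/m³ × 9.81 m/s² × 211 m = 3.333×10^6 Pa = 0.03333 kbar
siltstone: 2420 kg/m³ × 9.81 m/s² × 2696 m = 6.400×10^7 Pa = 0.6400 kbar
dunite: 3280 kg/m³ × 9.81 m/s² × 36370 m = 1.170×10^9 Pa = 11.70 kbar
Total = 0.03333 + 0.6400 + 11.70 = 12.376 kbar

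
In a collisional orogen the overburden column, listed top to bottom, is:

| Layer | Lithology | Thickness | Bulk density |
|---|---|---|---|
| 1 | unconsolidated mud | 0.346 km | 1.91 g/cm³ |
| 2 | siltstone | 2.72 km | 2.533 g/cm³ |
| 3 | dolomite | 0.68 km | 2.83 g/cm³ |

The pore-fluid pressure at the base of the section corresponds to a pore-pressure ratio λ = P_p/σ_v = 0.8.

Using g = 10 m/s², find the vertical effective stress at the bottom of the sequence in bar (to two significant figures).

Overburden (lithostatic) stress σ_v:
unconsolidated mud: 1910 kg/m³ × 10 m/s² × 346 m = 6.609×10^6 Pa = 6.609 MPa
siltstone: 2533 kg/m³ × 10 m/s² × 2720 m = 6.890×10^7 Pa = 68.90 MPa
dolomite: 2830 kg/m³ × 10 m/s² × 680 m = 1.924×10^7 Pa = 19.24 MPa
Total = 6.609 + 68.90 + 19.24 = 94.750 MPa
Pore pressure P_p = λ·σ_v = 0.8 × 94.75 MPa = 75.80 MPa
Effective stress σ' = σ_v − P_p = 94.75 − 75.80 = 18.950 MPa = 189.50 bar

190 bar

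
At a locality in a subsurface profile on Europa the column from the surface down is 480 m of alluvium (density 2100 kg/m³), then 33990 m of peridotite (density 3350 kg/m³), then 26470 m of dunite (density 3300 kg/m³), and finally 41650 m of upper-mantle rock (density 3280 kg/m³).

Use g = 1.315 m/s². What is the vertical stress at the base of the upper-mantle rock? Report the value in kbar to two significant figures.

4.5 kbar

alluvium: 2100 kg/m³ × 1.315 m/s² × 480 m = 1.326×10^6 Pa = 0.01326 kbar
peridotite: 3350 kg/m³ × 1.315 m/s² × 33990 m = 1.497×10^8 Pa = 1.497 kbar
dunite: 3300 kg/m³ × 1.315 m/s² × 26470 m = 1.149×10^8 Pa = 1.149 kbar
upper-mantle rock: 3280 kg/m³ × 1.315 m/s² × 41650 m = 1.796×10^8 Pa = 1.796 kbar
Total = 0.01326 + 1.497 + 1.149 + 1.796 = 4.4557 kbar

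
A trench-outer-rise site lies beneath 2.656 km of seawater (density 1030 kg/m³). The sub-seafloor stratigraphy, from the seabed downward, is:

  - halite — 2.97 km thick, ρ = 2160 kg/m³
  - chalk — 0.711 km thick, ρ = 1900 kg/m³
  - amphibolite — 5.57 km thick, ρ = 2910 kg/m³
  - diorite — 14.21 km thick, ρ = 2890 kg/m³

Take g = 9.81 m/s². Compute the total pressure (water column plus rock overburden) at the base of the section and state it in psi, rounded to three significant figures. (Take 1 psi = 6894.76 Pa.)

seawater: 1030 kg/m³ × 9.81 m/s² × 2656 m = 2.684×10^7 Pa = 3892 psi
halite: 2160 kg/m³ × 9.81 m/s² × 2970 m = 6.293×10^7 Pa = 9128 psi
chalk: 1900 kg/m³ × 9.81 m/s² × 711 m = 1.325×10^7 Pa = 1922 psi
amphibolite: 2910 kg/m³ × 9.81 m/s² × 5570 m = 1.590×10^8 Pa = 23062 psi
diorite: 2890 kg/m³ × 9.81 m/s² × 14210 m = 4.029×10^8 Pa = 58431 psi
Total = 3892 + 9128 + 1922 + 23062 + 58431 = 96435 psi

96400 psi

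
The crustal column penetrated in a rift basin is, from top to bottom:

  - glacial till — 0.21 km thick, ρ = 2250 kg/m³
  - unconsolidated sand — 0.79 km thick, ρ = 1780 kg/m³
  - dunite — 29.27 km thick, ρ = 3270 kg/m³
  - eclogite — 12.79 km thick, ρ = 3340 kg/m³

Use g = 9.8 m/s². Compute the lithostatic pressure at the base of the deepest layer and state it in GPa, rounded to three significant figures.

1.38 GPa

glacial till: 2250 kg/m³ × 9.8 m/s² × 210 m = 4.630×10^6 Pa = 4.630×10^-3 GPa
unconsolidated sand: 1780 kg/m³ × 9.8 m/s² × 790 m = 1.378×10^7 Pa = 0.01378 GPa
dunite: 3270 kg/m³ × 9.8 m/s² × 29270 m = 9.380×10^8 Pa = 0.9380 GPa
eclogite: 3340 kg/m³ × 9.8 m/s² × 12790 m = 4.186×10^8 Pa = 0.4186 GPa
Total = 4.630×10^-3 + 0.01378 + 0.9380 + 0.4186 = 1.3750 GPa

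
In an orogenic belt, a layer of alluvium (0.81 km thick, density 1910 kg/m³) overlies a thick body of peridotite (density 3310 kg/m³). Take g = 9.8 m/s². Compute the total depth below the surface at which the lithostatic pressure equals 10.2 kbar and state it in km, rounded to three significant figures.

Pressure at base of upper layers: 1910×9.8×810 = 1.516×10^7 Pa = 0.1516 kbar
Remaining pressure to be supplied by peridotite: 1.020×10^9 − 1.516×10^7 = 1.005×10^9 Pa
Additional depth in peridotite = 1.005×10^9 Pa / (3310 kg/m³ × 9.8 m/s²) = 30977 m
Total depth = 810 m + 30977 m = 31787 m
= 31.787 km

31.8 km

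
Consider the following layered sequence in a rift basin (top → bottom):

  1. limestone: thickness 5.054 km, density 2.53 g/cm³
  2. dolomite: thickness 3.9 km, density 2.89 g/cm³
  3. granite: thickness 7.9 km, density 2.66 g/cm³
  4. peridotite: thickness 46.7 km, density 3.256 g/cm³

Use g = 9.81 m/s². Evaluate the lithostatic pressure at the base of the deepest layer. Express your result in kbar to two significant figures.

19 kbar

limestone: 2530 kg/m³ × 9.81 m/s² × 5054 m = 1.254×10^8 Pa = 1.254 kbar
dolomite: 2890 kg/m³ × 9.81 m/s² × 3900 m = 1.106×10^8 Pa = 1.106 kbar
granite: 2660 kg/m³ × 9.81 m/s² × 7900 m = 2.061×10^8 Pa = 2.061 kbar
peridotite: 3256 kg/m³ × 9.81 m/s² × 46700 m = 1.492×10^9 Pa = 14.92 kbar
Total = 1.254 + 1.106 + 2.061 + 14.92 = 19.338 kbar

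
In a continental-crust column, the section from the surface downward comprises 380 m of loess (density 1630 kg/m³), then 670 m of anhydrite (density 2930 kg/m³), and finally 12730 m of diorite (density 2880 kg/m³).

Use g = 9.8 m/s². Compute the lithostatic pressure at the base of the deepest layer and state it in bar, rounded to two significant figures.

loess: 1630 kg/m³ × 9.8 m/s² × 380 m = 6.070×10^6 Pa = 60.70 bar
anhydrite: 2930 kg/m³ × 9.8 m/s² × 670 m = 1.924×10^7 Pa = 192.4 bar
diorite: 2880 kg/m³ × 9.8 m/s² × 12730 m = 3.593×10^8 Pa = 3593 bar
Total = 60.70 + 192.4 + 3593 = 3846.0 bar

3800 bar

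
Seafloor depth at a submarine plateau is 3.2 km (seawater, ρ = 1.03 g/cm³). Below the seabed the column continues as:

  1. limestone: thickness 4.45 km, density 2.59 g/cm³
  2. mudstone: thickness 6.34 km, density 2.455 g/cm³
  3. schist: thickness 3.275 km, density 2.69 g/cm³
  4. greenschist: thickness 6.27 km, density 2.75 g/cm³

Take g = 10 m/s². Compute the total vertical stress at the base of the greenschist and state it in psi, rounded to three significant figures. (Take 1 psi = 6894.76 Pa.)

seawater: 1030 kg/m³ × 10 m/s² × 3200 m = 3.296×10^7 Pa = 4780 psi
limestone: 2590 kg/m³ × 10 m/s² × 4450 m = 1.153×10^8 Pa = 16716 psi
mudstone: 2455 kg/m³ × 10 m/s² × 6340 m = 1.556×10^8 Pa = 22575 psi
schist: 2690 kg/m³ × 10 m/s² × 3275 m = 8.810×10^7 Pa = 12777 psi
greenschist: 2750 kg/m³ × 10 m/s² × 6270 m = 1.724×10^8 Pa = 25008 psi
Total = 4780 + 16716 + 22575 + 12777 + 25008 = 81857 psi

81900 psi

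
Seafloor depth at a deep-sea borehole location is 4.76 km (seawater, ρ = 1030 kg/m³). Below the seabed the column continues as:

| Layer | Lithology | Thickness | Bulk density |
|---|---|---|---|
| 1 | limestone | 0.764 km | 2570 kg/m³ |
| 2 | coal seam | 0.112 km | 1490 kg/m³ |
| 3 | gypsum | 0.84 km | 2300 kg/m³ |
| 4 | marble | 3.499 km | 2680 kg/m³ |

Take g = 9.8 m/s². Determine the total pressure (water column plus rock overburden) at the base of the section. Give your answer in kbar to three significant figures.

1.80 kbar

seawater: 1030 kg/m³ × 9.8 m/s² × 4760 m = 4.805×10^7 Pa = 0.4805 kbar
limestone: 2570 kg/m³ × 9.8 m/s² × 764 m = 1.924×10^7 Pa = 0.1924 kbar
coal seam: 1490 kg/m³ × 9.8 m/s² × 112 m = 1.635×10^6 Pa = 0.01635 kbar
gypsum: 2300 kg/m³ × 9.8 m/s² × 840 m = 1.893×10^7 Pa = 0.1893 kbar
marble: 2680 kg/m³ × 9.8 m/s² × 3499 m = 9.190×10^7 Pa = 0.9190 kbar
Total = 0.4805 + 0.1924 + 0.01635 + 0.1893 + 0.9190 = 1.7976 kbar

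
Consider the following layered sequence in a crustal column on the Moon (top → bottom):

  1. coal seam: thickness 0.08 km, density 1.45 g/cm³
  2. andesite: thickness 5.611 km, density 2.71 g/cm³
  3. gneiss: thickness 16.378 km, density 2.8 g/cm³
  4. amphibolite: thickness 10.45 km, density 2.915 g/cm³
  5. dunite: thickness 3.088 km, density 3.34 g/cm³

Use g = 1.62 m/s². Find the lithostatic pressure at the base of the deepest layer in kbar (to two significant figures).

coal seam: 1450 kg/m³ × 1.62 m/s² × 80 m = 1.879×10^5 Pa = 1.879×10^-3 kbar
andesite: 2710 kg/m³ × 1.62 m/s² × 5611 m = 2.463×10^7 Pa = 0.2463 kbar
gneiss: 2800 kg/m³ × 1.62 m/s² × 16378 m = 7.429×10^7 Pa = 0.7429 kbar
amphibolite: 2915 kg/m³ × 1.62 m/s² × 10450 m = 4.935×10^7 Pa = 0.4935 kbar
dunite: 3340 kg/m³ × 1.62 m/s² × 3088 m = 1.671×10^7 Pa = 0.1671 kbar
Total = 1.879×10^-3 + 0.2463 + 0.7429 + 0.4935 + 0.1671 = 1.6517 kbar

1.7 kbar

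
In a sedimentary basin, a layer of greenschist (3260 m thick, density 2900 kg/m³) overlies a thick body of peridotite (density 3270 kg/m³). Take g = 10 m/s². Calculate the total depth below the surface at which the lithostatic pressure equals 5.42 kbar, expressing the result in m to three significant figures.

Pressure at base of upper layers: 2900×10×3260 = 9.454×10^7 Pa = 0.9454 kbar
Remaining pressure to be supplied by peridotite: 5.420×10^8 − 9.454×10^7 = 4.475×10^8 Pa
Additional depth in peridotite = 4.475×10^8 Pa / (3270 kg/m³ × 10 m/s²) = 13684 m
Total depth = 3260 m + 13684 m = 16944 m

16900 m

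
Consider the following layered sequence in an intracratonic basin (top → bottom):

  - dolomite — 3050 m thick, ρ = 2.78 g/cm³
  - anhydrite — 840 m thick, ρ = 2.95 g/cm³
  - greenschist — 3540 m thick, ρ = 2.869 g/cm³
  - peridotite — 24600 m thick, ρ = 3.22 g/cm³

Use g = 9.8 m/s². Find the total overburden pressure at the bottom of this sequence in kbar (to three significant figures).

dolomite: 2780 kg/m³ × 9.8 m/s² × 3050 m = 8.309×10^7 Pa = 0.8309 kbar
anhydrite: 2950 kg/m³ × 9.8 m/s² × 840 m = 2.428×10^7 Pa = 0.2428 kbar
greenschist: 2869 kg/m³ × 9.8 m/s² × 3540 m = 9.953×10^7 Pa = 0.9953 kbar
peridotite: 3220 kg/m³ × 9.8 m/s² × 24600 m = 7.763×10^8 Pa = 7.763 kbar
Total = 0.8309 + 0.2428 + 0.9953 + 7.763 = 9.8319 kbar

9.83 kbar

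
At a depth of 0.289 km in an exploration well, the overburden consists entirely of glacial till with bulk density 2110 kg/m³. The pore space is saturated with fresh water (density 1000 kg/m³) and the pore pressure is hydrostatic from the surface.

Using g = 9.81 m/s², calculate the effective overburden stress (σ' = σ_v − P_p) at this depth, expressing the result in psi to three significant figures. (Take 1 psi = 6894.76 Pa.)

456 psi

Overburden (lithostatic) stress σ_v:
glacial till: 2110 kg/m³ × 9.81 m/s² × 289 m = 5.982×10^6 Pa = 5.982 MPa
Pore pressure P_p = 1000 kg/m³ × 9.81 m/s² × 289 m = 2.835×10^6 Pa = 2.835 MPa
Effective stress σ' = σ_v − P_p = 5.982 − 2.835 = 3.1469 MPa = 456.43 psi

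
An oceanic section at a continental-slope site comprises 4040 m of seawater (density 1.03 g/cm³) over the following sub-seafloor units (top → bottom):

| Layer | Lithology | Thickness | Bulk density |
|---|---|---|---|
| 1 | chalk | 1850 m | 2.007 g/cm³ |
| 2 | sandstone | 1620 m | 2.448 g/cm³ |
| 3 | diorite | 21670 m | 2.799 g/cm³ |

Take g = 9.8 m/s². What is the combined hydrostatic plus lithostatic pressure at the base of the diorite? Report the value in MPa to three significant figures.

710 MPa

seawater: 1030 kg/m³ × 9.8 m/s² × 4040 m = 4.078×10^7 Pa = 40.78 MPa
chalk: 2007 kg/m³ × 9.8 m/s² × 1850 m = 3.639×10^7 Pa = 36.39 MPa
sandstone: 2448 kg/m³ × 9.8 m/s² × 1620 m = 3.886×10^7 Pa = 38.86 MPa
diorite: 2799 kg/m³ × 9.8 m/s² × 21670 m = 5.944×10^8 Pa = 594.4 MPa
Total = 40.78 + 36.39 + 38.86 + 594.4 = 710.44 MPa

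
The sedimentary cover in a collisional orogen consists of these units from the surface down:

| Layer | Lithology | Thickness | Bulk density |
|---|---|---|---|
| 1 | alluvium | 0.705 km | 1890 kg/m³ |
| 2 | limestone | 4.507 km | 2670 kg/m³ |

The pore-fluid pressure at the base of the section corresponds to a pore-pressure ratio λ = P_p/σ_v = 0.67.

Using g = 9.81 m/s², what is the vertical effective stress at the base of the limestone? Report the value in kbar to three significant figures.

0.433 kbar

Overburden (lithostatic) stress σ_v:
alluvium: 1890 kg/m³ × 9.81 m/s² × 705 m = 1.307×10^7 Pa = 13.07 MPa
limestone: 2670 kg/m³ × 9.81 m/s² × 4507 m = 1.181×10^8 Pa = 118.1 MPa
Total = 13.07 + 118.1 = 131.12 MPa
Pore pressure P_p = λ·σ_v = 0.67 × 131.1 MPa = 87.85 MPa
Effective stress σ' = σ_v − P_p = 131.1 − 87.85 = 43.270 MPa = 0.43270 kbar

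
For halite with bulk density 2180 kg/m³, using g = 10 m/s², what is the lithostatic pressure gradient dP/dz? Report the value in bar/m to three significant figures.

0.218 bar/m

dP/dz = ρg = 2180 kg/m³ × 10 m/s² = 21800 Pa/m
= 21800 Pa/m × (1 bar/m / 1.0000×10^5 Pa/m) = 0.21800 bar/m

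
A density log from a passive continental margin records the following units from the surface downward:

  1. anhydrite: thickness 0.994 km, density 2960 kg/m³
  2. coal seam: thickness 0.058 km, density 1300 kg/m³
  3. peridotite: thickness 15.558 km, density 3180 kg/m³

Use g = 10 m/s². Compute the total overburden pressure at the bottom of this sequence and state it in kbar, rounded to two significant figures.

5.2 kbar

anhydrite: 2960 kg/m³ × 10 m/s² × 994 m = 2.942×10^7 Pa = 0.2942 kbar
coal seam: 1300 kg/m³ × 10 m/s² × 58 m = 7.540×10^5 Pa = 7.540×10^-3 kbar
peridotite: 3180 kg/m³ × 10 m/s² × 15558 m = 4.947×10^8 Pa = 4.947 kbar
Total = 0.2942 + 7.540×10^-3 + 4.947 = 5.2492 kbar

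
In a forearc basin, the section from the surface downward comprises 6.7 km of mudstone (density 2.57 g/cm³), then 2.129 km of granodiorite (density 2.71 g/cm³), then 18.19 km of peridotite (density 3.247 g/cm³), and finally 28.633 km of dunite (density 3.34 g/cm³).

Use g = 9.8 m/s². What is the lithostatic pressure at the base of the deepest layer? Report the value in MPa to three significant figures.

1740 MPa

mudstone: 2570 kg/m³ × 9.8 m/s² × 6700 m = 1.687×10^8 Pa = 168.7 MPa
granodiorite: 2710 kg/m³ × 9.8 m/s² × 2129 m = 5.654×10^7 Pa = 56.54 MPa
peridotite: 3247 kg/m³ × 9.8 m/s² × 18190 m = 5.788×10^8 Pa = 578.8 MPa
dunite: 3340 kg/m³ × 9.8 m/s² × 28633 m = 9.372×10^8 Pa = 937.2 MPa
Total = 168.7 + 56.54 + 578.8 + 937.2 = 1741.3 MPa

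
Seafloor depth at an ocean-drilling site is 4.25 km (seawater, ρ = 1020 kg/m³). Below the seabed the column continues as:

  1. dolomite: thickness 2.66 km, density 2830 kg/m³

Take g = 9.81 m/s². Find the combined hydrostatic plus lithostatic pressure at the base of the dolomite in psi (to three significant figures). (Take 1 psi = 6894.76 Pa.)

16900 psi

seawater: 1020 kg/m³ × 9.81 m/s² × 4250 m = 4.253×10^7 Pa = 6168 psi
dolomite: 2830 kg/m³ × 9.81 m/s² × 2660 m = 7.385×10^7 Pa = 10711 psi
Total = 6168 + 10711 = 16879 psi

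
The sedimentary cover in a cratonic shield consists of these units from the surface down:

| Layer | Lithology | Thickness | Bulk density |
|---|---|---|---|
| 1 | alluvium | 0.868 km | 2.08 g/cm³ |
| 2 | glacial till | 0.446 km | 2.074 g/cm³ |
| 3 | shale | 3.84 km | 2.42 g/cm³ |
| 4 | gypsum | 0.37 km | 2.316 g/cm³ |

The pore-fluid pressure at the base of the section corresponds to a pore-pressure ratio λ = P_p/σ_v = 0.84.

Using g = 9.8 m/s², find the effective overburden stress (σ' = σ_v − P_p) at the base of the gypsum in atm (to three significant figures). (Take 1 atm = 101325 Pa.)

199 atm

Overburden (lithostatic) stress σ_v:
alluvium: 2080 kg/m³ × 9.8 m/s² × 868 m = 1.769×10^7 Pa = 17.69 MPa
glacial till: 2074 kg/m³ × 9.8 m/s² × 446 m = 9.065×10^6 Pa = 9.065 MPa
shale: 2420 kg/m³ × 9.8 m/s² × 3840 m = 9.107×10^7 Pa = 91.07 MPa
gypsum: 2316 kg/m³ × 9.8 m/s² × 370 m = 8.398×10^6 Pa = 8.398 MPa
Total = 17.69 + 9.065 + 91.07 + 8.398 = 126.23 MPa
Pore pressure P_p = λ·σ_v = 0.84 × 126.2 MPa = 106.0 MPa
Effective stress σ' = σ_v − P_p = 126.2 − 106.0 = 20.196 MPa = 199.32 atm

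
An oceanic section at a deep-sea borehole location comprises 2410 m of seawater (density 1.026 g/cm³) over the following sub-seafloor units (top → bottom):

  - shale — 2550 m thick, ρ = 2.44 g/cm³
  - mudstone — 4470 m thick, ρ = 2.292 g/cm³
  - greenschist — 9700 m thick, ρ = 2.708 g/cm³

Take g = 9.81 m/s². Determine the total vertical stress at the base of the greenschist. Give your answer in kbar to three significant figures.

seawater: 1026 kg/m³ × 9.81 m/s² × 2410 m = 2.426×10^7 Pa = 0.2426 kbar
shale: 2440 kg/m³ × 9.81 m/s² × 2550 m = 6.104×10^7 Pa = 0.6104 kbar
mudstone: 2292 kg/m³ × 9.81 m/s² × 4470 m = 1.005×10^8 Pa = 1.005 kbar
greenschist: 2708 kg/m³ × 9.81 m/s² × 9700 m = 2.577×10^8 Pa = 2.577 kbar
Total = 0.2426 + 0.6104 + 1.005 + 2.577 = 4.4349 kbar

4.43 kbar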